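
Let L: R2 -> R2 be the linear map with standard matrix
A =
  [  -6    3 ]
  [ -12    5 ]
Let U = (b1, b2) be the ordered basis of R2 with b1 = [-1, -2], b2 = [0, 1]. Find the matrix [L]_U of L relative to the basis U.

The j-th column of [L]_U is [L(bj)]_U.
L(b1) = A b1 = [0, 2] = 0·b1 + 2b2, so column 1 is [0, 2].
Repeating for b2 and assembling the columns gives [[0, -3], [2, -1]].

[[0, -3], [2, -1]]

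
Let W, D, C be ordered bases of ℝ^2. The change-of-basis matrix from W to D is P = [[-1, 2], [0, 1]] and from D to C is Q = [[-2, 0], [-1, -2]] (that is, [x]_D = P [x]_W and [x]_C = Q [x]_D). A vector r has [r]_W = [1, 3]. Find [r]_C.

Apply P to get D-coordinates [5, 3], then Q to get C-coordinates.
The result is [r]_C = [-10, -11].

[-10, -11]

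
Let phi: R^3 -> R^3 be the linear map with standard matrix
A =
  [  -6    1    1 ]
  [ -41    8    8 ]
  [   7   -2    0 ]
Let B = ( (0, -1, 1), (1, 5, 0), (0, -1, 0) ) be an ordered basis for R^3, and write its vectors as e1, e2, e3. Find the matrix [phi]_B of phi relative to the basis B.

[[2, -3, 2], [0, -1, -1], [-2, -1, 1]]

Let P have columns e1, ..., e3. Then [phi]_B = P^(-1) A P.
Here det P = -1, so P^(-1) is integer; computing A P first and then P^(-1)(A P) gives [[2, -3, 2], [0, -1, -1], [-2, -1, 1]].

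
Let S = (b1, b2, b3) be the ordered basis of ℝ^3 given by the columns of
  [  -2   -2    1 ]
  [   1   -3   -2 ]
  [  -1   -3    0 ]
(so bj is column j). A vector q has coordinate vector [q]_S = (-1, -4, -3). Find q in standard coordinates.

(7, 17, 13)

q = M [q]_S, where M has columns b1, ..., b3.
Carrying out the matrix-vector product, q = (7, 17, 13).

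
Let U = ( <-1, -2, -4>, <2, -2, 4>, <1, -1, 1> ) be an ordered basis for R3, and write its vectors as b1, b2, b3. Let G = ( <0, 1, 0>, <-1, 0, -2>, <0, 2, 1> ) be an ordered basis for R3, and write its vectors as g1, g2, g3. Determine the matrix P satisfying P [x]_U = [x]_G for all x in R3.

[[2, -2, 1], [1, -2, -1], [-2, 0, -1]]

Let M have columns bj and N have columns gj. Then for every x, N [x]_G = x = M [x]_U, so P = N^(-1) M.
Since det N = 1, N^(-1) has integer entries; multiplying gives P = [[2, -2, 1], [1, -2, -1], [-2, 0, -1]].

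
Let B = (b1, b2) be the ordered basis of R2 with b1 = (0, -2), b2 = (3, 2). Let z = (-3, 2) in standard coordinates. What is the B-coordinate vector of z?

We seek scalars with c_1 b1 + c_2 b2 = z; equivalently solve M c = z where the columns of M are b1, b2.
System: 0c_1 + 3c_2 = -3, -2c_1 + 2c_2 = 2; solving gives c_1 = -2, c_2 = -1.
Check: -2b1 - b2 = (-3, 2).

(-2, -1)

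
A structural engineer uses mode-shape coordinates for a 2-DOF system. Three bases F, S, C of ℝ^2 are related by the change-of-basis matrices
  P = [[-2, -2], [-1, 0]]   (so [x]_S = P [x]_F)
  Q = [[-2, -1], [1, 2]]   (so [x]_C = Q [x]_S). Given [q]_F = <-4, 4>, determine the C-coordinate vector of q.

First [q]_S = P [q]_F = <0, 4>.
Then [q]_C = Q [q]_S = <-4, 8>.

<-4, 8>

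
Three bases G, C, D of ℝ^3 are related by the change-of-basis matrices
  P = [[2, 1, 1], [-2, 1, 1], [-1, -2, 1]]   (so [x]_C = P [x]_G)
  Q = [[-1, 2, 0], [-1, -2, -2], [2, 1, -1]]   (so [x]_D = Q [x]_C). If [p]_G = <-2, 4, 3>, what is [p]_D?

<19, -19, 20>

Apply P to get C-coordinates <3, 11, -3>, then Q to get D-coordinates.
The result is [p]_D = <19, -19, 20>.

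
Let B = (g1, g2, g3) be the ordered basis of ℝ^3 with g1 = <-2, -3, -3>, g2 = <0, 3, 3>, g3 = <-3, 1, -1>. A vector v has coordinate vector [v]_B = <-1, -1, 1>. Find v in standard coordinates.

<-1, 1, -1>

By definition v = -g1 - g2 + g3.
Summing componentwise gives <-1, 1, -1>.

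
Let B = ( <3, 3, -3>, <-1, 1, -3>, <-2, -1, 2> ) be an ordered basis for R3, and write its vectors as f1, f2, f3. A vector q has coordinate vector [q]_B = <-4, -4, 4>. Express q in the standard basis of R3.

q = M [q]_B, where M has columns f1, ..., f3.
Carrying out the matrix-vector product, q = <-16, -20, 32>.

<-16, -20, 32>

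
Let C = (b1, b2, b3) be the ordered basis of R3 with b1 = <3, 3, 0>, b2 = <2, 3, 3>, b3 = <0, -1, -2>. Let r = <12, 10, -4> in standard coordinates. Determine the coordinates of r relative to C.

[r]_C is the unique c with M c = r, where M has columns b1, ..., b3.
Solving this 3x3 system gives c = (4, 0, 2).
Check: 4b1 + 0·b2 + 2b3 = <12, 10, -4>.

<4, 0, 2>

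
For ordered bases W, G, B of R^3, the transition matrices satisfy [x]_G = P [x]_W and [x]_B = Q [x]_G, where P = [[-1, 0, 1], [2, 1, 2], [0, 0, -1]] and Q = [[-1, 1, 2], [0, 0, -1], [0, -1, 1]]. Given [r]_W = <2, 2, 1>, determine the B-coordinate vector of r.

<7, 1, -9>

First [r]_G = P [r]_W = <-1, 8, -1>.
Then [r]_B = Q [r]_G = <7, 1, -9>.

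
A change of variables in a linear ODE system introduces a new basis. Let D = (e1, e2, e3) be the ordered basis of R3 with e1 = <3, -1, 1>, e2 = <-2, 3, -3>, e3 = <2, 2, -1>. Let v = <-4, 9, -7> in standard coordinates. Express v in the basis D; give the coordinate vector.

[v]_D is the unique c with M c = v, where M has columns e1, ..., e3.
Solving this 3x3 system gives c = (-2, 1, 2).
Check: -2e1 + e2 + 2e3 = <-4, 9, -7>.

<-2, 1, 2>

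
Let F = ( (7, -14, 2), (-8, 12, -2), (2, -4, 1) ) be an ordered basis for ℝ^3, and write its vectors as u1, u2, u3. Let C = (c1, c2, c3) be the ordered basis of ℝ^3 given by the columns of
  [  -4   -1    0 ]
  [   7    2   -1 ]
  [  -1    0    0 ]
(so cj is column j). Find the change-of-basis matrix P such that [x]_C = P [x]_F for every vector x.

[[-2, 2, -1], [1, 0, 2], [2, 2, 1]]

Let M have columns uj and N have columns cj. Then for every x, N [x]_C = x = M [x]_F, so P = N^(-1) M.
Since det N = -1, N^(-1) has integer entries; multiplying gives P = [[-2, 2, -1], [1, 0, 2], [2, 2, 1]].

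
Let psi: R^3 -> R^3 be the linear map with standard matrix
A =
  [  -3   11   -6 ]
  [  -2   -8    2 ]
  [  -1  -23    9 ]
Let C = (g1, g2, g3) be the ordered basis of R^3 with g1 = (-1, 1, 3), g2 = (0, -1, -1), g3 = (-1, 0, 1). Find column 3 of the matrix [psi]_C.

Compute psi(g3) = A g3 = (-3, 4, 10) in standard coordinates.
Then write this in C-coordinates: solve for y in y_1 g1 + ... + y_3 g3 = (-3, 4, 10).
This gives y = (3, -1, 0), which is column 3 of [psi]_C.

(3, -1, 0)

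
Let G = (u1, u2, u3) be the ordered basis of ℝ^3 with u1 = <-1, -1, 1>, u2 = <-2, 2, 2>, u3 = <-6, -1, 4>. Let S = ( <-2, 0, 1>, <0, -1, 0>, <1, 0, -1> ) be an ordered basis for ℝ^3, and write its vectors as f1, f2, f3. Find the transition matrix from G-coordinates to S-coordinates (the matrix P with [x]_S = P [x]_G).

Take x = uj: its G-coordinates are the j-th standard unit vector, so P e_j — column j of P — equals [uj]_S.
u1 = 0·f1 + f2 - f3, giving column 1 = <0, 1, -1>; repeating for each j gives P = [[0, 0, 2], [1, -2, 1], [-1, -2, -2]].

[[0, 0, 2], [1, -2, 1], [-1, -2, -2]]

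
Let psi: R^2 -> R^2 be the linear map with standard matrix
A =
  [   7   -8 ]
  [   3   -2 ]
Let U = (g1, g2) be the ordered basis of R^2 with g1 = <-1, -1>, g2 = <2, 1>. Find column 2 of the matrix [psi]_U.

<-2, 2>

Column 2 of [psi]_U is the U-coordinate vector of psi(g2).
In standard coordinates psi(g2) = A g2 = <6, 4>.
Converting to U: <6, 4> = -2g1 + 2g2, so the coordinate vector is <-2, 2>.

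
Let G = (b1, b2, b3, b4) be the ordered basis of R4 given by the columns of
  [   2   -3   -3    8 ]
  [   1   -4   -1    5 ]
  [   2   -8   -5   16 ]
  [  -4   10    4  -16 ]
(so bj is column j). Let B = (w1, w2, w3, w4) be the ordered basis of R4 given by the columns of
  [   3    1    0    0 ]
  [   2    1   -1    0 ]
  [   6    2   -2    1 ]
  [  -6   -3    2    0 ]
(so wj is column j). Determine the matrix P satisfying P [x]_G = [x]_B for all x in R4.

Let M have columns bj and N have columns wj. Then for every x, N [x]_B = x = M [x]_G, so P = N^(-1) M.
Since det N = 1, N^(-1) has integer entries; multiplying gives P = [[0, -1, -1, 2], [2, 0, 0, 2], [1, 2, -1, 1], [0, 2, -1, 2]].

[[0, -1, -1, 2], [2, 0, 0, 2], [1, 2, -1, 1], [0, 2, -1, 2]]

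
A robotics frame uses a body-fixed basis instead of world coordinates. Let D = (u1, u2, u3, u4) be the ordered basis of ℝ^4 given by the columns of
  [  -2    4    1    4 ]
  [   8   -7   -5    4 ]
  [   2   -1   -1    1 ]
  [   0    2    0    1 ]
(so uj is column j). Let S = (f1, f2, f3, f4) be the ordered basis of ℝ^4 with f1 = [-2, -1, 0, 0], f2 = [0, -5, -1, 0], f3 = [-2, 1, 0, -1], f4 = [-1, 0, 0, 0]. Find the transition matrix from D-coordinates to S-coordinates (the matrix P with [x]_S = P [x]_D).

Take x = uj: its D-coordinates are the j-th standard unit vector, so P e_j — column j of P — equals [uj]_S.
u1 = 2f1 - 2f2 + 0·f3 - 2f4, giving column 1 = [2, -2, 0, -2]; repeating for each j gives P = [[2, 0, 0, 0], [-2, 1, 1, -1], [0, -2, 0, -1], [-2, 0, -1, -2]].

[[2, 0, 0, 0], [-2, 1, 1, -1], [0, -2, 0, -1], [-2, 0, -1, -2]]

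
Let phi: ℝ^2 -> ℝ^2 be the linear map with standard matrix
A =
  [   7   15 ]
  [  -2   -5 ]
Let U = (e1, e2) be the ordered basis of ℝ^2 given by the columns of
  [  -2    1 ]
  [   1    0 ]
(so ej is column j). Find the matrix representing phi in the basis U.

Let P have columns e1, e2. Then [phi]_U = P^(-1) A P.
Here det P = -1, so P^(-1) is integer; computing A P first and then P^(-1)(A P) gives [[-1, -2], [-1, 3]].

[[-1, -2], [-1, 3]]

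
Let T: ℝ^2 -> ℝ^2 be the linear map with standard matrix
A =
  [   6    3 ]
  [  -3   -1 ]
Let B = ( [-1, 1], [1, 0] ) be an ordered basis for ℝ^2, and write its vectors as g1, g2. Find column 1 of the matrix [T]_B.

[2, -1]

Compute T(g1) = A g1 = [-3, 2] in standard coordinates.
Then write this in B-coordinates: solve for y in y_1 g1 + y_2 g2 = [-3, 2].
This gives y = [2, -1], which is column 1 of [T]_B.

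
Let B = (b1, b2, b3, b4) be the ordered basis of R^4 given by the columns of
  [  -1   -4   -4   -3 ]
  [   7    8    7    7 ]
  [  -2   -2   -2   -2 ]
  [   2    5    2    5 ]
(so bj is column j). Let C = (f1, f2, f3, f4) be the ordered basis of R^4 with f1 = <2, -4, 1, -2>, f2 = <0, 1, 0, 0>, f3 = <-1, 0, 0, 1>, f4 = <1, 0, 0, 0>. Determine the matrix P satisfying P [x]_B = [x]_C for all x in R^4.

[[-2, -2, -2, -2], [-1, 0, -1, -1], [-2, 1, -2, 1], [1, 1, -2, 2]]

Take x = bj: its B-coordinates are the j-th standard unit vector, so P e_j — column j of P — equals [bj]_C.
b1 = -2f1 - f2 - 2f3 + f4, giving column 1 = <-2, -1, -2, 1>; repeating for each j gives P = [[-2, -2, -2, -2], [-1, 0, -1, -1], [-2, 1, -2, 1], [1, 1, -2, 2]].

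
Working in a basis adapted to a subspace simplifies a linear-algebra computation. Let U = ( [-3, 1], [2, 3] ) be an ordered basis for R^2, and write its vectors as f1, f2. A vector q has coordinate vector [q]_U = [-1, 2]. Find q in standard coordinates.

[7, 5]

The coordinates say q = -f1 + 2f2; adding the scaled basis vectors gives [7, 5].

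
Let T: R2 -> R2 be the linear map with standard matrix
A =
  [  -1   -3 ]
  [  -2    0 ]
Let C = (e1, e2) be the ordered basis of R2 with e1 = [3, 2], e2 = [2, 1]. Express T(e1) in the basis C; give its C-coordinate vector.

[-3, 0]

Column 1 of [T]_C is the C-coordinate vector of T(e1).
In standard coordinates T(e1) = A e1 = [-9, -6].
Converting to C: [-9, -6] = -3e1 + 0·e2, so the coordinate vector is [-3, 0].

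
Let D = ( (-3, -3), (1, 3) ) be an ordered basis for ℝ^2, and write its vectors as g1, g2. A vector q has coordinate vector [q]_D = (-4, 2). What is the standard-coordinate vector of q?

(14, 18)

q = M [q]_D, where M has columns g1, g2.
Carrying out the matrix-vector product, q = (14, 18).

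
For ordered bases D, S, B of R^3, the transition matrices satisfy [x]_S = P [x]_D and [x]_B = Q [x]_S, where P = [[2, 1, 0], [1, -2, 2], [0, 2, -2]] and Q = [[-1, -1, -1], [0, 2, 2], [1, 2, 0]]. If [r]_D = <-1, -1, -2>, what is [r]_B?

<4, -2, -9>

Apply P to get S-coordinates <-3, -3, 2>, then Q to get B-coordinates.
The result is [r]_B = <4, -2, -9>.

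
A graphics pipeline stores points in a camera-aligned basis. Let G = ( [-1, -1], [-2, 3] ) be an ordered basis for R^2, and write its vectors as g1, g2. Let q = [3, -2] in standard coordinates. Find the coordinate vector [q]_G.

[-1, -1]

Write q = c_1 g1 + c_2 g2 and solve for the c_i.
System: -c_1 - 2c_2 = 3, -c_1 + 3c_2 = -2; solving gives c_1 = -1, c_2 = -1.
Check: -g1 - g2 = [3, -2].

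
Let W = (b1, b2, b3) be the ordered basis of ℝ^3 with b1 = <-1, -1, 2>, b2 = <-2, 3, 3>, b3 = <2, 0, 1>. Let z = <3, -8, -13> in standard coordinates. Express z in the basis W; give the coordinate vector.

<-1, -3, -2>

Write z = c_1 b1 + ... + c_3 b3 and solve for the c_i.
Solving this 3x3 system gives c = (-1, -3, -2).
Check: -b1 - 3b2 - 2b3 = <3, -8, -13>.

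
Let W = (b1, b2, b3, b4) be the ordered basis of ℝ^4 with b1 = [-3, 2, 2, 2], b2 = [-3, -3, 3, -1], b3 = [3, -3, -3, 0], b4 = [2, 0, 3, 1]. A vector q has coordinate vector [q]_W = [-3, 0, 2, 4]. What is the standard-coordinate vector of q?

[23, -12, 0, -2]

By definition q = -3b1 + 0·b2 + 2b3 + 4b4.
Summing componentwise gives [23, -12, 0, -2].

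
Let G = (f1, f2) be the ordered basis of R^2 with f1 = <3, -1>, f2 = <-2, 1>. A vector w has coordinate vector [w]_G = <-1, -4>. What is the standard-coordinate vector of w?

By definition w = -f1 - 4f2.
Summing componentwise gives <5, -3>.

<5, -3>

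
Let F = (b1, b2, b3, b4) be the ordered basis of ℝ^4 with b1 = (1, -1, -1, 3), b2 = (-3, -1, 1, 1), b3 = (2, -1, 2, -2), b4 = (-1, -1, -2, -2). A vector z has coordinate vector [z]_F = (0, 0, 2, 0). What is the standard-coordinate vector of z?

z = M [z]_F, where M has columns b1, ..., b4.
Carrying out the matrix-vector product, z = (4, -2, 4, -4).

(4, -2, 4, -4)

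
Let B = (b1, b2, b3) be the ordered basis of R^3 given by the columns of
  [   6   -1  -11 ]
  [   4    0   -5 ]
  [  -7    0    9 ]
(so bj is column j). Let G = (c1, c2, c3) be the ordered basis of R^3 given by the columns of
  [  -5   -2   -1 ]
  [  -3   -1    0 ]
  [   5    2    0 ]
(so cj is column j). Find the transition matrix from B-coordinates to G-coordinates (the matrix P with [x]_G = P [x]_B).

[[-1, 0, 1], [-1, 0, 2], [1, 1, 2]]

Let M have columns bj and N have columns cj. Then for every x, N [x]_G = x = M [x]_B, so P = N^(-1) M.
Since det N = 1, N^(-1) has integer entries; multiplying gives P = [[-1, 0, 1], [-1, 0, 2], [1, 1, 2]].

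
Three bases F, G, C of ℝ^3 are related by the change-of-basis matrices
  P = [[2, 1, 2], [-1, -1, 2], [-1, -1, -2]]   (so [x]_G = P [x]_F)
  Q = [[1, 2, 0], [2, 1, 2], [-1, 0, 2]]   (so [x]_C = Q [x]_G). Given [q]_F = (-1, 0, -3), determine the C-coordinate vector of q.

(-18, -7, 22)

Composing the changes, [q]_C = Q P [q]_F.
Q P = [[0, -1, 6], [1, -1, 2], [-4, -3, -6]]; applying this to (-1, 0, -3) gives (-18, -7, 22).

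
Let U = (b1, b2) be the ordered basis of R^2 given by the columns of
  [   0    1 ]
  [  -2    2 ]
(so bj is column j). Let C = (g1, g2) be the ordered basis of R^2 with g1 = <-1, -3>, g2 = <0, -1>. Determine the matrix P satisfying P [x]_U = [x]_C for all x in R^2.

[[0, -1], [2, 1]]

Take x = bj: its U-coordinates are the j-th standard unit vector, so P e_j — column j of P — equals [bj]_C.
b1 = 0·g1 + 2g2, giving column 1 = <0, 2>; repeating for each j gives P = [[0, -1], [2, 1]].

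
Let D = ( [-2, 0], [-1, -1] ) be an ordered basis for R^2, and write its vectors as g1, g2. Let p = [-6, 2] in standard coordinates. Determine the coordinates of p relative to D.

[p]_D is the unique c with M c = p, where M has columns g1, g2.
System: -2c_1 - c_2 = -6, 0c_1 - c_2 = 2; solving gives c_1 = 4, c_2 = -2.
Check: 4g1 - 2g2 = [-6, 2].

[4, -2]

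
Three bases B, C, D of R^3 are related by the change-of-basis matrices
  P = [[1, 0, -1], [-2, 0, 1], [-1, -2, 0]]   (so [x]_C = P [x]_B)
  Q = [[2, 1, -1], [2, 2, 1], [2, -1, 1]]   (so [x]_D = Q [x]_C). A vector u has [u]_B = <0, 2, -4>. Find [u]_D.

<8, -4, 8>

First [u]_C = P [u]_B = <4, -4, -4>.
Then [u]_D = Q [u]_C = <8, -4, 8>.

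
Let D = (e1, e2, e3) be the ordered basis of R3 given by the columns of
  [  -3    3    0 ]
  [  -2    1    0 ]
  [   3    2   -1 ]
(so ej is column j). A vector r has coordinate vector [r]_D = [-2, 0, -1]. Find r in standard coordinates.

r = M [r]_D, where M has columns e1, ..., e3.
Carrying out the matrix-vector product, r = [6, 4, -5].

[6, 4, -5]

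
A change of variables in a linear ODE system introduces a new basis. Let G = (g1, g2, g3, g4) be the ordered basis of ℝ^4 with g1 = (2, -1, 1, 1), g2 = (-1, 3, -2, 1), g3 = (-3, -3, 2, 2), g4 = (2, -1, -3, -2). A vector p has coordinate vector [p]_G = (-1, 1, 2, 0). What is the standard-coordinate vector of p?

The coordinates say p = -g1 + g2 + 2g3 + 0·g4; adding the scaled basis vectors gives (-9, -2, 1, 4).

(-9, -2, 1, 4)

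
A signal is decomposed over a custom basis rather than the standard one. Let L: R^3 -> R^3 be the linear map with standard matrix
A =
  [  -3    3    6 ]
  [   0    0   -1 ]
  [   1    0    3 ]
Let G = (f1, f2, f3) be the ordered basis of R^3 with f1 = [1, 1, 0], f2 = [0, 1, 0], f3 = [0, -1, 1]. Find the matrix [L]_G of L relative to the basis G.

[[0, 3, 3], [1, -3, -1], [1, 0, 3]]

With P the matrix whose columns are f1, ..., f3, [L]_G = P^(-1) A P.
Column by column: L(f1) = A f1 = [0, 0, 1]; its G-coordinates [0, 1, 1] give column 1.
Continuing for each basis vector yields [L]_G = [[0, 3, 3], [1, -3, -1], [1, 0, 3]].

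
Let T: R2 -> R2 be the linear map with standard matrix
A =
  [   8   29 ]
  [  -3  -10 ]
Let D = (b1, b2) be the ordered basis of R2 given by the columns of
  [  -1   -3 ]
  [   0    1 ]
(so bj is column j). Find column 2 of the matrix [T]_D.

(-2, -1)

Column 2 of [T]_D is the D-coordinate vector of T(b2).
In standard coordinates T(b2) = A b2 = (5, -1).
Converting to D: (5, -1) = -2b1 - b2, so the coordinate vector is (-2, -1).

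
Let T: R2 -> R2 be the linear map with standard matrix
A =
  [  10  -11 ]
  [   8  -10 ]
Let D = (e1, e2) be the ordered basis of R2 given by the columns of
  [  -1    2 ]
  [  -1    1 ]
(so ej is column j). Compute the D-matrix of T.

[[-3, -3], [-1, 3]]

The j-th column of [T]_D is [T(ej)]_D.
T(e1) = A e1 = (1, 2) = -3e1 - e2, so column 1 is (-3, -1).
Repeating for e2 and assembling the columns gives [[-3, -3], [-1, 3]].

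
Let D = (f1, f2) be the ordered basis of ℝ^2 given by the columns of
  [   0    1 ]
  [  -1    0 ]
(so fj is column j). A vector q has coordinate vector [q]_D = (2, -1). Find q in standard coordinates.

(-1, -2)

The coordinates say q = 2f1 - f2; adding the scaled basis vectors gives (-1, -2).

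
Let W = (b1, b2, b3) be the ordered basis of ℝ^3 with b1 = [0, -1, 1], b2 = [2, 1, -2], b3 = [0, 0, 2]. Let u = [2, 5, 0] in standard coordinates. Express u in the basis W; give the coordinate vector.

Write u = c_1 b1 + ... + c_3 b3 and solve for the c_i.
Row-reducing the augmented matrix [M | u] gives c = (-4, 1, 3).
Check: -4b1 + b2 + 3b3 = [2, 5, 0].

[-4, 1, 3]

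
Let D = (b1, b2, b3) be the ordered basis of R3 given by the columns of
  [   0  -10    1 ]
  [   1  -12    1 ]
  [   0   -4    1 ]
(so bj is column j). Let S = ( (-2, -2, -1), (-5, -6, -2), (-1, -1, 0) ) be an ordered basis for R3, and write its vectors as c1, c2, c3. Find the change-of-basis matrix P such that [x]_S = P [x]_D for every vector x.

[[2, 0, -1], [-1, 2, 0], [1, 0, 1]]

Let M have columns bj and N have columns cj. Then for every x, N [x]_S = x = M [x]_D, so P = N^(-1) M.
Since det N = 1, N^(-1) has integer entries; multiplying gives P = [[2, 0, -1], [-1, 2, 0], [1, 0, 1]].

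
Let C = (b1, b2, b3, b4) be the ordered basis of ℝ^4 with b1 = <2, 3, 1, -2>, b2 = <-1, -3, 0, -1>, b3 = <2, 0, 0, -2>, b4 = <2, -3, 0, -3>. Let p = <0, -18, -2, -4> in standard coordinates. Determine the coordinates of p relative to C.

<-2, 0, -2, 4>

[p]_C is the unique c with M c = p, where M has columns b1, ..., b4.
Solving this 4x4 system gives c = (-2, 0, -2, 4).
Check: -2b1 + 0·b2 - 2b3 + 4b4 = <0, -18, -2, -4>.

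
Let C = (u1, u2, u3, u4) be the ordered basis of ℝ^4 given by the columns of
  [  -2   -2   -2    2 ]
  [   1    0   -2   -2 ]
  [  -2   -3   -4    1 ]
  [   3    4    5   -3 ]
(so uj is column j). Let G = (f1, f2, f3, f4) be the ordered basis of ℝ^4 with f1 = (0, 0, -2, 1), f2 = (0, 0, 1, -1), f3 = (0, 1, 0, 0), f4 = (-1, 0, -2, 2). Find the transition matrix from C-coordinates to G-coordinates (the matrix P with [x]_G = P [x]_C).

[[-1, -1, -1, 2], [0, -1, -2, 1], [1, 0, -2, -2], [2, 2, 2, -2]]

Column j of P is [uj]_G, since P maps C-coordinates to G-coordinates.
Expressing u1 in G: u1 = -f1 + 0·f2 + f3 + 2f4, so column 1 of P is (-1, 0, 1, 2).
Doing the same for each uj gives P = [[-1, -1, -1, 2], [0, -1, -2, 1], [1, 0, -2, -2], [2, 2, 2, -2]].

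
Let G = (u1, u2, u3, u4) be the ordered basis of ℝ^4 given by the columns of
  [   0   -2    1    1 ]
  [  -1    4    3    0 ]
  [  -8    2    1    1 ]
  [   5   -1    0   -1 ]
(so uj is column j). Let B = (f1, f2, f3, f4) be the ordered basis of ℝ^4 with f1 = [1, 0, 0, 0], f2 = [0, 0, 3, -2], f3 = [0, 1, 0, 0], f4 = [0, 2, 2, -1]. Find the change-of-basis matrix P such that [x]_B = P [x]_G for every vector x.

[[0, -2, 1, 1], [-2, 0, -1, 1], [1, 2, -1, 2], [-1, 1, 2, -1]]

Take x = uj: its G-coordinates are the j-th standard unit vector, so P e_j — column j of P — equals [uj]_B.
u1 = 0·f1 - 2f2 + f3 - f4, giving column 1 = [0, -2, 1, -1]; repeating for each j gives P = [[0, -2, 1, 1], [-2, 0, -1, 1], [1, 2, -1, 2], [-1, 1, 2, -1]].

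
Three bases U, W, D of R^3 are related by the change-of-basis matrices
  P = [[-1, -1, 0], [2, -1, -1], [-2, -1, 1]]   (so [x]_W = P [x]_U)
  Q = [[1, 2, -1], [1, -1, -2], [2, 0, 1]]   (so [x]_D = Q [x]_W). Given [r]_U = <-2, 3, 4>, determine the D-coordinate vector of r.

Composing the changes, [r]_D = Q P [r]_U.
Q P = [[5, -2, -3], [1, 2, -1], [-4, -3, 1]]; applying this to <-2, 3, 4> gives <-28, 0, 3>.

<-28, 0, 3>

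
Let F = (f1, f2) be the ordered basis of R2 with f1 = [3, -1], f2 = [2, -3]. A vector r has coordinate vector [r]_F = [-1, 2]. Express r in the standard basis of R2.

r = M [r]_F, where M has columns f1, f2.
Carrying out the matrix-vector product, r = [1, -5].

[1, -5]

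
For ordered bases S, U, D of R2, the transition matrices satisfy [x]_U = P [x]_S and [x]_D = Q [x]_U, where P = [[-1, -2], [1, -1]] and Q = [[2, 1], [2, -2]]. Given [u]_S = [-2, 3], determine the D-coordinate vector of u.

[-13, 2]

Composing the changes, [u]_D = Q P [u]_S.
Q P = [[-1, -5], [-4, -2]]; applying this to [-2, 3] gives [-13, 2].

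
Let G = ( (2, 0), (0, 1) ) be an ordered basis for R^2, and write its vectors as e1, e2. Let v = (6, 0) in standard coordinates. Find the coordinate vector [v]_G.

(3, 0)

Write v = c_1 e1 + c_2 e2 and solve for the c_i.
System: 2c_1 + 0c_2 = 6, 0c_1 + c_2 = 0; solving gives c_1 = 3, c_2 = 0.
Check: 3e1 + 0·e2 = (6, 0).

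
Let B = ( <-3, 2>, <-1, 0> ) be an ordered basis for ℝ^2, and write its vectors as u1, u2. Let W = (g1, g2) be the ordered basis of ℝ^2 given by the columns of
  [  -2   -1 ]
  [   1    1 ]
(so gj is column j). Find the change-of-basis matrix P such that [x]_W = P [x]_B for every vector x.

Take x = uj: its B-coordinates are the j-th standard unit vector, so P e_j — column j of P — equals [uj]_W.
u1 = g1 + g2, giving column 1 = <1, 1>; repeating for each j gives P = [[1, 1], [1, -1]].

[[1, 1], [1, -1]]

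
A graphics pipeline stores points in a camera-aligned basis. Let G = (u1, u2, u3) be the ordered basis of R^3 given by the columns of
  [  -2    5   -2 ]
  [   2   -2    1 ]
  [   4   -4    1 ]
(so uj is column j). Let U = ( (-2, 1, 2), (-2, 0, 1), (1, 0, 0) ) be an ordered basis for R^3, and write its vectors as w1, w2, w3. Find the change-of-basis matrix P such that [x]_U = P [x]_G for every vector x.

[[2, -2, 1], [0, 0, -1], [2, 1, -2]]

Column j of P is [uj]_U, since P maps G-coordinates to U-coordinates.
Expressing u1 in U: u1 = 2w1 + 0·w2 + 2w3, so column 1 of P is (2, 0, 2).
Doing the same for each uj gives P = [[2, -2, 1], [0, 0, -1], [2, 1, -2]].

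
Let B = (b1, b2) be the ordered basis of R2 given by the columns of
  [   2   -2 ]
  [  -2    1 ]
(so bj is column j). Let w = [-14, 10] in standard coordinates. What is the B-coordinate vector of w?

[-3, 4]

We seek scalars with c_1 b1 + c_2 b2 = w; equivalently solve M c = w where the columns of M are b1, b2.
System: 2c_1 - 2c_2 = -14, -2c_1 + c_2 = 10; solving gives c_1 = -3, c_2 = 4.
Check: -3b1 + 4b2 = [-14, 10].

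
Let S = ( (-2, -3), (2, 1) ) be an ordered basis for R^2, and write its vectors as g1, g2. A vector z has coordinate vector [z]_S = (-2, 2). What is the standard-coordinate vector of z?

The coordinates say z = -2g1 + 2g2; adding the scaled basis vectors gives (8, 8).

(8, 8)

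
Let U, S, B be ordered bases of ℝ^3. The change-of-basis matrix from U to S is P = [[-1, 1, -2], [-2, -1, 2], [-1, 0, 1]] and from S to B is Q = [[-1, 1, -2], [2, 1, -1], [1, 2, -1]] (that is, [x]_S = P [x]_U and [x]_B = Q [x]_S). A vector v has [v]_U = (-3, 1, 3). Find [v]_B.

Composing the changes, [v]_B = Q P [v]_U.
Q P = [[1, -2, 2], [-3, 1, -3], [-4, -1, 1]]; applying this to (-3, 1, 3) gives (1, 1, 14).

(1, 1, 14)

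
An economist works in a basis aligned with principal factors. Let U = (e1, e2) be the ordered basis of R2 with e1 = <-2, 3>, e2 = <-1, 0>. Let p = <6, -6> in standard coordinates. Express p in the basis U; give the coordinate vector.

We seek scalars with c_1 e1 + c_2 e2 = p; equivalently solve M c = p where the columns of M are e1, e2.
System: -2c_1 - c_2 = 6, 3c_1 + 0c_2 = -6; solving gives c_1 = -2, c_2 = -2.
Check: -2e1 - 2e2 = <6, -6>.

<-2, -2>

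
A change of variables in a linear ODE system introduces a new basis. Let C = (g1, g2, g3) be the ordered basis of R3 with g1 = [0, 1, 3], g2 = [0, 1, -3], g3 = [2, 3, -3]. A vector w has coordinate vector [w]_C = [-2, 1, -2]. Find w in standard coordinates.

[-4, -7, -3]

w = M [w]_C, where M has columns g1, ..., g3.
Carrying out the matrix-vector product, w = [-4, -7, -3].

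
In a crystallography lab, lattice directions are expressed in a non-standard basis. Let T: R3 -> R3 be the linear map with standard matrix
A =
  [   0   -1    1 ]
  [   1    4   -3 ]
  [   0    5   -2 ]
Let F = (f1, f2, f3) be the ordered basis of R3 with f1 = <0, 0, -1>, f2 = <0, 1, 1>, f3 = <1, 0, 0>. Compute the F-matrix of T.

Let P have columns f1, ..., f3. Then [T]_F = P^(-1) A P.
Here det P = 1, so P^(-1) is integer; computing A P first and then P^(-1)(A P) gives [[1, -2, 1], [3, 1, 1], [-1, 0, 0]].

[[1, -2, 1], [3, 1, 1], [-1, 0, 0]]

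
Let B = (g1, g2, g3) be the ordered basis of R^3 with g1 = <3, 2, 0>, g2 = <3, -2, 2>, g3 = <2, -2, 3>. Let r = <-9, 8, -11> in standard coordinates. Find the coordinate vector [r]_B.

[r]_B is the unique c with M c = r, where M has columns g1, ..., g3.
Gaussian elimination on [M | r] yields c = (0, -1, -3).
Check: 0·g1 - g2 - 3g3 = <-9, 8, -11>.

<0, -1, -3>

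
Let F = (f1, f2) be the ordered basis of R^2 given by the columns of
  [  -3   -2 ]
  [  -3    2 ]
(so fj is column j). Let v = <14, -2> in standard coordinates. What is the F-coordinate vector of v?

[v]_F is the unique c with M c = v, where M has columns f1, f2.
System: -3c_1 - 2c_2 = 14, -3c_1 + 2c_2 = -2; solving gives c_1 = -2, c_2 = -4.
Check: -2f1 - 4f2 = <14, -2>.

<-2, -4>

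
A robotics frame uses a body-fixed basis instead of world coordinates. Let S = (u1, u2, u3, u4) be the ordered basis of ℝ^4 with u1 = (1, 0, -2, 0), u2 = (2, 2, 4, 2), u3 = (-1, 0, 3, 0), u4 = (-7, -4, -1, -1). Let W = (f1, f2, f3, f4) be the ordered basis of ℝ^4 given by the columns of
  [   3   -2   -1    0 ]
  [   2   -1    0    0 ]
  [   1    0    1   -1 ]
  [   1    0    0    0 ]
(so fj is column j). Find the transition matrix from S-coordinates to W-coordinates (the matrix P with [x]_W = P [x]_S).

Let M have columns uj and N have columns fj. Then for every x, N [x]_W = x = M [x]_S, so P = N^(-1) M.
Since det N = -1, N^(-1) has integer entries; multiplying gives P = [[0, 2, 0, -1], [0, 2, 0, 2], [-1, 0, 1, 0], [1, -2, -2, 0]].

[[0, 2, 0, -1], [0, 2, 0, 2], [-1, 0, 1, 0], [1, -2, -2, 0]]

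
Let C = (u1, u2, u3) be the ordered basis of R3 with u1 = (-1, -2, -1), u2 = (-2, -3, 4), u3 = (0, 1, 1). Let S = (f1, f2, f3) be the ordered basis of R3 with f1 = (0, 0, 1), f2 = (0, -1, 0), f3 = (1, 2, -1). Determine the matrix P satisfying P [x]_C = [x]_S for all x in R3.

[[-2, 2, 1], [0, -1, -1], [-1, -2, 0]]

Take x = uj: its C-coordinates are the j-th standard unit vector, so P e_j — column j of P — equals [uj]_S.
u1 = -2f1 + 0·f2 - f3, giving column 1 = (-2, 0, -1); repeating for each j gives P = [[-2, 2, 1], [0, -1, -1], [-1, -2, 0]].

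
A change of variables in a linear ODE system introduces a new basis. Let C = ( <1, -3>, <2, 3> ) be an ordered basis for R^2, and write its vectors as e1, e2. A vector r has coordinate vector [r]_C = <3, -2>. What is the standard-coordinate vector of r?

<-1, -15>

r = M [r]_C, where M has columns e1, e2.
Carrying out the matrix-vector product, r = <-1, -15>.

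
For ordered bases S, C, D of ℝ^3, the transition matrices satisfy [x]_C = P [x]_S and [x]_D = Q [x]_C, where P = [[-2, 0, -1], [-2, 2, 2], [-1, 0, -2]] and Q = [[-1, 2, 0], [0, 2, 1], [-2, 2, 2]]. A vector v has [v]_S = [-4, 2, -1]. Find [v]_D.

Apply P to get C-coordinates [9, 10, 6], then Q to get D-coordinates.
The result is [v]_D = [11, 26, 14].

[11, 26, 14]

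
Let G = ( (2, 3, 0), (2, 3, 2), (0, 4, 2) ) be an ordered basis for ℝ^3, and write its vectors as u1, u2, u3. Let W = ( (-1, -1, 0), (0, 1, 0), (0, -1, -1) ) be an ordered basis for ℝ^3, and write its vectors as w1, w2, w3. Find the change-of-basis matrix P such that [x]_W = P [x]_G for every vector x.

[[-2, -2, 0], [1, -1, 2], [0, -2, -2]]

Let M have columns uj and N have columns wj. Then for every x, N [x]_W = x = M [x]_G, so P = N^(-1) M.
Since det N = 1, N^(-1) has integer entries; multiplying gives P = [[-2, -2, 0], [1, -1, 2], [0, -2, -2]].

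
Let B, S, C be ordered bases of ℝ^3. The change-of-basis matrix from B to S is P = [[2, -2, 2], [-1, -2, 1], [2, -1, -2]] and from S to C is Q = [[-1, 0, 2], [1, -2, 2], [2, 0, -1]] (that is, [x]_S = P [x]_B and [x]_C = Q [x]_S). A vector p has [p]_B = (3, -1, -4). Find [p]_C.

(30, 40, -15)

Apply P to get S-coordinates (0, -5, 15), then Q to get C-coordinates.
The result is [p]_C = (30, 40, -15).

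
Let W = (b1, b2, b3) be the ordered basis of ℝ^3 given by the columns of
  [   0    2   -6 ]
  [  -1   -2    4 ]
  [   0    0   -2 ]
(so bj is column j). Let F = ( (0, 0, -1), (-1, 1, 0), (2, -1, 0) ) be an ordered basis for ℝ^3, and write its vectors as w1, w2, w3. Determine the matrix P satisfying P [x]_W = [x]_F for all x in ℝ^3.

Take x = bj: its W-coordinates are the j-th standard unit vector, so P e_j — column j of P — equals [bj]_F.
b1 = 0·w1 - 2w2 - w3, giving column 1 = (0, -2, -1); repeating for each j gives P = [[0, 0, 2], [-2, -2, 2], [-1, 0, -2]].

[[0, 0, 2], [-2, -2, 2], [-1, 0, -2]]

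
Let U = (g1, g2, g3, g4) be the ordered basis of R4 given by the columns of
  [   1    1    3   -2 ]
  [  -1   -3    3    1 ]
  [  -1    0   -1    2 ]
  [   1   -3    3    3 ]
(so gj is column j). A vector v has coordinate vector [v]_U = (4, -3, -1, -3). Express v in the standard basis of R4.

(4, -1, -9, 1)

The coordinates say v = 4g1 - 3g2 - g3 - 3g4; adding the scaled basis vectors gives (4, -1, -9, 1).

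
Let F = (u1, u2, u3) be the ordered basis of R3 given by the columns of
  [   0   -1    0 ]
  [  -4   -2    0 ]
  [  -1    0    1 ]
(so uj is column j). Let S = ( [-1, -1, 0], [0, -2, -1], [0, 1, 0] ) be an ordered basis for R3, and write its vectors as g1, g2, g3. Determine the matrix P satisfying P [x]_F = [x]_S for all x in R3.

Take x = uj: its F-coordinates are the j-th standard unit vector, so P e_j — column j of P — equals [uj]_S.
u1 = 0·g1 + g2 - 2g3, giving column 1 = [0, 1, -2]; repeating for each j gives P = [[0, 1, 0], [1, 0, -1], [-2, -1, -2]].

[[0, 1, 0], [1, 0, -1], [-2, -1, -2]]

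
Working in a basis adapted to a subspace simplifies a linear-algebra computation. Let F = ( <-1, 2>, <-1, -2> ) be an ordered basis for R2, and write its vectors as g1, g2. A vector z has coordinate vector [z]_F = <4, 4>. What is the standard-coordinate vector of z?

<-8, 0>

z = M [z]_F, where M has columns g1, g2.
Carrying out the matrix-vector product, z = <-8, 0>.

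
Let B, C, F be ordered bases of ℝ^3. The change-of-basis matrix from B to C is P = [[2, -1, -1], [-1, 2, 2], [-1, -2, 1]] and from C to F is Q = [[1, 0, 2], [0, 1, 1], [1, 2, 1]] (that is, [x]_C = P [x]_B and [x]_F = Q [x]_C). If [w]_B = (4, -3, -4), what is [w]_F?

(11, -20, -23)

Apply P to get C-coordinates (15, -18, -2), then Q to get F-coordinates.
The result is [w]_F = (11, -20, -23).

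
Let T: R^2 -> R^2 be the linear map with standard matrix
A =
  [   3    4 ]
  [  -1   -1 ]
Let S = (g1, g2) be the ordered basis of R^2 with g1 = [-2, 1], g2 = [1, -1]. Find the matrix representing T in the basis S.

[[1, 1], [0, 1]]

The j-th column of [T]_S is [T(gj)]_S.
T(g1) = A g1 = [-2, 1] = g1 + 0·g2, so column 1 is [1, 0].
Repeating for g2 and assembling the columns gives [[1, 1], [0, 1]].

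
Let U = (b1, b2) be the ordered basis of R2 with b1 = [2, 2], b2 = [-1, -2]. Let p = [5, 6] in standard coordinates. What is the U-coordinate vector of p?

[2, -1]

[p]_U is the unique c with M c = p, where M has columns b1, b2.
System: 2c_1 - c_2 = 5, 2c_1 - 2c_2 = 6; solving gives c_1 = 2, c_2 = -1.
Check: 2b1 - b2 = [5, 6].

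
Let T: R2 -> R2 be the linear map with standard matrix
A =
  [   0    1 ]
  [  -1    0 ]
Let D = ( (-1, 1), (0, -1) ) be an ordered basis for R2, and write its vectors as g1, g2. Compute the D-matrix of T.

[[-1, 1], [-2, 1]]

The j-th column of [T]_D is [T(gj)]_D.
T(g1) = A g1 = (1, 1) = -g1 - 2g2, so column 1 is (-1, -2).
Repeating for g2 and assembling the columns gives [[-1, 1], [-2, 1]].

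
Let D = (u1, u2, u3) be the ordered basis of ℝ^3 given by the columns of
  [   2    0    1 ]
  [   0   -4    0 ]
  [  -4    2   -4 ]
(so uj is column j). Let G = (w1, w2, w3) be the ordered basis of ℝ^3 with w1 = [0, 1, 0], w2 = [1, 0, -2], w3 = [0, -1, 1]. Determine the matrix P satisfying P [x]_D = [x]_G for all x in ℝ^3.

Let M have columns uj and N have columns wj. Then for every x, N [x]_G = x = M [x]_D, so P = N^(-1) M.
Since det N = -1, N^(-1) has integer entries; multiplying gives P = [[0, -2, -2], [2, 0, 1], [0, 2, -2]].

[[0, -2, -2], [2, 0, 1], [0, 2, -2]]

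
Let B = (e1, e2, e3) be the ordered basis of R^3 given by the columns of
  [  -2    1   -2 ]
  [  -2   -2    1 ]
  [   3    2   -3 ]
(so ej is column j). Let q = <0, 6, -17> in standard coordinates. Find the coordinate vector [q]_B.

<-3, 2, 4>

[q]_B is the unique c with M c = q, where M has columns e1, ..., e3.
Row-reducing the augmented matrix [M | q] gives c = (-3, 2, 4).
Check: -3e1 + 2e2 + 4e3 = <0, 6, -17>.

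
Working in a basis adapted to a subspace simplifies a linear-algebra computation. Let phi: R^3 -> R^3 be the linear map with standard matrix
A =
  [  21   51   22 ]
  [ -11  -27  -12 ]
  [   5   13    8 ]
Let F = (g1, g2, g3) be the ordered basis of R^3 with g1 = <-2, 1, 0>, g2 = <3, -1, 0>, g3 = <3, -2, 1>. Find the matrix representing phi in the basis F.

[[3, 0, 1], [2, 2, -2], [3, 2, -3]]

Let P have columns g1, ..., g3. Then [phi]_F = P^(-1) A P.
Here det P = -1, so P^(-1) is integer; computing A P first and then P^(-1)(A P) gives [[3, 0, 1], [2, 2, -2], [3, 2, -3]].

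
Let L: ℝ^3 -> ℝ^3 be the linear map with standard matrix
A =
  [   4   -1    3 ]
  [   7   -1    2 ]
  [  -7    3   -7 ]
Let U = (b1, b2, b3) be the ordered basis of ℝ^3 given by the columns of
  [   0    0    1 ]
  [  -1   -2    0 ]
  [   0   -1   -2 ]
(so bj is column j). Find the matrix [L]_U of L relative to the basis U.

[[-3, -2, 3], [1, 1, -3], [1, -1, -2]]

Let P have columns b1, ..., b3. Then [L]_U = P^(-1) A P.
Here det P = 1, so P^(-1) is integer; computing A P first and then P^(-1)(A P) gives [[-3, -2, 3], [1, 1, -3], [1, -1, -2]].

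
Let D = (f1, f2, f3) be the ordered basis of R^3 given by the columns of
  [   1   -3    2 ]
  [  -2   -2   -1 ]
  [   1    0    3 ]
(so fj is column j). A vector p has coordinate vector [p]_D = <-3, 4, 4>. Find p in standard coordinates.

The coordinates say p = -3f1 + 4f2 + 4f3; adding the scaled basis vectors gives <-7, -6, 9>.

<-7, -6, 9>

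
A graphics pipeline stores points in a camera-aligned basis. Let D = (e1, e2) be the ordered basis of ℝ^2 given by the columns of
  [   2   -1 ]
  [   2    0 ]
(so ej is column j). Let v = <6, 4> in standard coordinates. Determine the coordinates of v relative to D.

<2, -2>

[v]_D is the unique c with M c = v, where M has columns e1, e2.
System: 2c_1 - c_2 = 6, 2c_1 + 0c_2 = 4; solving gives c_1 = 2, c_2 = -2.
Check: 2e1 - 2e2 = <6, 4>.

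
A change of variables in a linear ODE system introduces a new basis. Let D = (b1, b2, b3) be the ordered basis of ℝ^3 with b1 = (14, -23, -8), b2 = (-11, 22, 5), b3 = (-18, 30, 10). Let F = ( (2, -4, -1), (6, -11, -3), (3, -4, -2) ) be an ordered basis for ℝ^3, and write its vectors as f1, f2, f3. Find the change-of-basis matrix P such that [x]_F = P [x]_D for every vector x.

[[1, -1, 0], [1, -2, -2], [2, 1, -2]]

Column j of P is [bj]_F, since P maps D-coordinates to F-coordinates.
Expressing b1 in F: b1 = f1 + f2 + 2f3, so column 1 of P is (1, 1, 2).
Doing the same for each bj gives P = [[1, -1, 0], [1, -2, -2], [2, 1, -2]].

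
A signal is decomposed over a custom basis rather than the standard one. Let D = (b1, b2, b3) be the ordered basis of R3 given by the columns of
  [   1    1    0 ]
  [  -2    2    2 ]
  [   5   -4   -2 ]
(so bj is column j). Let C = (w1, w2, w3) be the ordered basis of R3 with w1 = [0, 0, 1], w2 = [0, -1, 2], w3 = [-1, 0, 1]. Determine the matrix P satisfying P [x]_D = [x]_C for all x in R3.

[[2, 1, 2], [2, -2, -2], [-1, -1, 0]]

Let M have columns bj and N have columns wj. Then for every x, N [x]_C = x = M [x]_D, so P = N^(-1) M.
Since det N = -1, N^(-1) has integer entries; multiplying gives P = [[2, 1, 2], [2, -2, -2], [-1, -1, 0]].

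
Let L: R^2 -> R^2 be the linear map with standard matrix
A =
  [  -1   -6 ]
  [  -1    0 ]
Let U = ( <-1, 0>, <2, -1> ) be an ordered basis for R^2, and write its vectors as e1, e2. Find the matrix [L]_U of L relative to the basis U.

The j-th column of [L]_U is [L(ej)]_U.
L(e1) = A e1 = <1, 1> = -3e1 - e2, so column 1 is <-3, -1>.
Repeating for e2 and assembling the columns gives [[-3, 0], [-1, 2]].

[[-3, 0], [-1, 2]]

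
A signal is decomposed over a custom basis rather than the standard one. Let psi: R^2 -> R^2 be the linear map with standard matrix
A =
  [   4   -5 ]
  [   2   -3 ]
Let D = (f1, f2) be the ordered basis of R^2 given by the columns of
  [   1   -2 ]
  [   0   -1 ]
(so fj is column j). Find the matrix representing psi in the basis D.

[[0, -1], [-2, 1]]

The j-th column of [psi]_D is [psi(fj)]_D.
psi(f1) = A f1 = [4, 2] = 0·f1 - 2f2, so column 1 is [0, -2].
Repeating for f2 and assembling the columns gives [[0, -1], [-2, 1]].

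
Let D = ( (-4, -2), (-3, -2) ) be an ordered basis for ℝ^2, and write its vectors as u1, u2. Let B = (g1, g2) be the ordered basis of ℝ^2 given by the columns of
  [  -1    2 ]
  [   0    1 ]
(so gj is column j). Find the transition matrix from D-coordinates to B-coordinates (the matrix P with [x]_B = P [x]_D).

Take x = uj: its D-coordinates are the j-th standard unit vector, so P e_j — column j of P — equals [uj]_B.
u1 = 0·g1 - 2g2, giving column 1 = (0, -2); repeating for each j gives P = [[0, -1], [-2, -2]].

[[0, -1], [-2, -2]]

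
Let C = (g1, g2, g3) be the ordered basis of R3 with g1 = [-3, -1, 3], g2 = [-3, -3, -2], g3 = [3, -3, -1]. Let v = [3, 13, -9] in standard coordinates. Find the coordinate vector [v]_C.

[-4, 0, -3]

We seek scalars with c_1 g1 + ... + c_3 g3 = v; equivalently solve M c = v where the columns of M are g1, ..., g3.
Row-reducing the augmented matrix [M | v] gives c = (-4, 0, -3).
Check: -4g1 + 0·g2 - 3g3 = [3, 13, -9].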